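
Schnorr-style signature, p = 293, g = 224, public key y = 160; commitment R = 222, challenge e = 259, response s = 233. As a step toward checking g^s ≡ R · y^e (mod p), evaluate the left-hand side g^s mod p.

Squares mod 293: 224^1≡224, 224^2≡73, 224^4≡55, 224^8≡95, 224^16≡235, 224^32≡141, 224^64≡250, 224^128≡91
233 = 128 + 64 + 32 + 8 + 1, so 224^233 ≡ 91·250·141·95·224 ≡ 61 (mod 293)

61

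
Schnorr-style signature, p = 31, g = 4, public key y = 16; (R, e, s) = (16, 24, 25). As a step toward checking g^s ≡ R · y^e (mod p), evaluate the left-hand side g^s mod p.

Squares mod 31: 4^1≡4, 4^2≡16, 4^4≡8, 4^8≡2, 4^16≡4
25 = 16 + 8 + 1, so 4^25 ≡ 4·2·4 ≡ 1 (mod 31)

1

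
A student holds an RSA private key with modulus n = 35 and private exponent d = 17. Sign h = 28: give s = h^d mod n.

h^2 ≡ 28^2 = 784 ≡ 14
h^4 ≡ 14^2 = 196 ≡ 21
h^8 ≡ 21^2 = 441 ≡ 21
h^16 ≡ 21^2 = 441 ≡ 21
17 = 16 + 1, so h^17 ≡ 21·28 ≡ 28 (mod 35)

28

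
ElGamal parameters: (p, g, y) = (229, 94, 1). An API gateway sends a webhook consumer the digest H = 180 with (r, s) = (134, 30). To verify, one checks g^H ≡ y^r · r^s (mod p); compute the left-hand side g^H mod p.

Squares mod 229: 94^1≡94, 94^2≡134, 94^4≡94, 94^8≡134, 94^16≡94, 94^32≡134, 94^64≡94, 94^128≡134
180 = 128 + 32 + 16 + 4, so 94^180 ≡ 134·134·94·94 ≡ 1 (mod 229)

1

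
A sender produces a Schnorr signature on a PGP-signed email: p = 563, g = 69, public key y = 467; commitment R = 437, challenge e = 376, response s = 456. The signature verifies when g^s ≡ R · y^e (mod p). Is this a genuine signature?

g^s mod p:
69^456 mod 563 = 529
R · y^e mod p:
467^376 mod 563 = 528
437·528 = 230736 ≡ 469 (mod 563)
529 ≠ 469; the check fails.

forged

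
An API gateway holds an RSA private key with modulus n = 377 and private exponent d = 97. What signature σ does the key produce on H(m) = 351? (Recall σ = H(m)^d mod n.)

338

(H(m))^2 ≡ 351^2 = 123201 ≡ 299
(H(m))^4 ≡ 299^2 = 89401 ≡ 52
(H(m))^8 ≡ 52^2 = 2704 ≡ 65
(H(m))^16 ≡ 65^2 = 4225 ≡ 78
(H(m))^32 ≡ 78^2 = 6084 ≡ 52
(H(m))^64 ≡ 52^2 = 2704 ≡ 65
97 = 64 + 32 + 1, so (H(m))^97 ≡ 65·52·351 ≡ 338 (mod 377)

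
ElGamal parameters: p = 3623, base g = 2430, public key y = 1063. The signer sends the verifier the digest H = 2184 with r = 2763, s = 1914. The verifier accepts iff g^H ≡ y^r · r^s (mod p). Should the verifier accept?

accept

Left side g^H mod p:
2430^2 = 5904900 ≡ 3033
2430^4 ≡ 3033^2 = 9199089 ≡ 292
2430^8 ≡ 292^2 = 85264 ≡ 1935
2430^16 ≡ 1935^2 = 3744225 ≡ 1666
2430^32 ≡ 1666^2 = 2775556 ≡ 338
2430^64 ≡ 338^2 = 114244 ≡ 1931
2430^128 ≡ 1931^2 = 3728761 ≡ 694
2430^256 ≡ 694^2 = 481636 ≡ 3400
2430^512 ≡ 3400^2 = 11560000 ≡ 2630
2430^1024 ≡ 2630^2 = 6916900 ≡ 593
2430^2048 ≡ 593^2 = 351649 ≡ 218
2184 = 2048 + 128 + 8, so 2430^2184 ≡ 218·694·1935 ≡ 751 (mod 3623)
Right side y^r · r^s mod p:
1063^2 = 1129969 ≡ 3216
1063^4 ≡ 3216^2 = 10342656 ≡ 2614
1063^8 ≡ 2614^2 = 6832996 ≡ 18
1063^16 ≡ 18^2 = 324
1063^32 ≡ 324^2 = 104976 ≡ 3532
1063^64 ≡ 3532^2 = 12475024 ≡ 1035
1063^128 ≡ 1035^2 = 1071225 ≡ 2440
1063^256 ≡ 2440^2 = 5953600 ≡ 1011
1063^512 ≡ 1011^2 = 1022121 ≡ 435
1063^1024 ≡ 435^2 = 189225 ≡ 829
1063^2048 ≡ 829^2 = 687241 ≡ 2494
2763 = 2048 + 512 + 128 + 64 + 8 + 2 + 1, so 1063^2763 ≡ 2494·435·2440·1035·18·3216·1063 ≡ 684 (mod 3623)
2763^2 = 7634169 ≡ 508
2763^4 ≡ 508^2 = 258064 ≡ 831
2763^8 ≡ 831^2 = 690561 ≡ 2191
2763^16 ≡ 2191^2 = 4800481 ≡ 6
2763^32 ≡ 6^2 = 36
2763^64 ≡ 36^2 = 1296
2763^128 ≡ 1296^2 = 1679616 ≡ 2167
2763^256 ≡ 2167^2 = 4695889 ≡ 481
2763^512 ≡ 481^2 = 231361 ≡ 3112
2763^1024 ≡ 3112^2 = 9684544 ≡ 265
1914 = 1024 + 512 + 256 + 64 + 32 + 16 + 8 + 2, so 2763^1914 ≡ 265·3112·481·1296·36·6·2191·508 ≡ 2962 (mod 3623)
684·2962 = 2026008 ≡ 751 (mod 3623)
751 ≡ 751 (mod 3623), so the signature is genuine.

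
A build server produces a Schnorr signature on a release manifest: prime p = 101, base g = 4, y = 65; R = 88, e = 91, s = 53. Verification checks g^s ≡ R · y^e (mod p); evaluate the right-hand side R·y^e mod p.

64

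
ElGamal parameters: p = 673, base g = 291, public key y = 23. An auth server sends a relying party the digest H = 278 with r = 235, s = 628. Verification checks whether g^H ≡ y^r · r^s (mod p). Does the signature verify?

Left side g^H mod p:
291^2 = 84681 ≡ 556
291^4 ≡ 556^2 = 309136 ≡ 229
291^8 ≡ 229^2 = 52441 ≡ 620
291^16 ≡ 620^2 = 384400 ≡ 117
291^32 ≡ 117^2 = 13689 ≡ 229
291^64 ≡ 229^2 = 52441 ≡ 620
291^128 ≡ 620^2 = 384400 ≡ 117
291^256 ≡ 117^2 = 13689 ≡ 229
278 = 256 + 16 + 4 + 2, so 291^278 ≡ 229·117·229·556 ≡ 23 (mod 673)
Right side y^r · r^s mod p:
23^2 = 529
23^4 ≡ 529^2 = 279841 ≡ 546
23^8 ≡ 546^2 = 298116 ≡ 650
23^16 ≡ 650^2 = 422500 ≡ 529
23^32 ≡ 529^2 = 279841 ≡ 546
23^64 ≡ 546^2 = 298116 ≡ 650
23^128 ≡ 650^2 = 422500 ≡ 529
235 = 128 + 64 + 32 + 8 + 2 + 1, so 23^235 ≡ 529·650·546·650·529·23 ≡ 127 (mod 673)
235^2 = 55225 ≡ 39
235^4 ≡ 39^2 = 1521 ≡ 175
235^8 ≡ 175^2 = 30625 ≡ 340
235^16 ≡ 340^2 = 115600 ≡ 517
235^32 ≡ 517^2 = 267289 ≡ 108
235^64 ≡ 108^2 = 11664 ≡ 223
235^128 ≡ 223^2 = 49729 ≡ 600
235^256 ≡ 600^2 = 360000 ≡ 618
235^512 ≡ 618^2 = 381924 ≡ 333
628 = 512 + 64 + 32 + 16 + 4, so 235^628 ≡ 333·223·108·517·175 ≡ 285 (mod 673)
127·285 = 36195 ≡ 526 (mod 673)
23 ≠ 526, so verification fails.

does not verify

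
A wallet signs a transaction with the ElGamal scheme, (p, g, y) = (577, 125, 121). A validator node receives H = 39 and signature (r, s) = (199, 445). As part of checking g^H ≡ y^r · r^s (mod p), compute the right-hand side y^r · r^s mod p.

266

121^2 = 14641 ≡ 216
121^4 ≡ 216^2 = 46656 ≡ 496
121^8 ≡ 496^2 = 246016 ≡ 214
121^16 ≡ 214^2 = 45796 ≡ 213
121^32 ≡ 213^2 = 45369 ≡ 363
121^64 ≡ 363^2 = 131769 ≡ 213
121^128 ≡ 213^2 = 45369 ≡ 363
199 = 128 + 64 + 4 + 2 + 1, so 121^199 ≡ 363·213·496·216·121 ≡ 574 (mod 577)
199^2 = 39601 ≡ 365
199^4 ≡ 365^2 = 133225 ≡ 515
199^8 ≡ 515^2 = 265225 ≡ 382
199^16 ≡ 382^2 = 145924 ≡ 520
199^32 ≡ 520^2 = 270400 ≡ 364
199^64 ≡ 364^2 = 132496 ≡ 363
199^128 ≡ 363^2 = 131769 ≡ 213
199^256 ≡ 213^2 = 45369 ≡ 363
445 = 256 + 128 + 32 + 16 + 8 + 4 + 1, so 199^445 ≡ 363·213·364·520·382·515·199 ≡ 296 (mod 577)
y^r · r^s ≡ 574·296 = 169904 ≡ 266 (mod 577)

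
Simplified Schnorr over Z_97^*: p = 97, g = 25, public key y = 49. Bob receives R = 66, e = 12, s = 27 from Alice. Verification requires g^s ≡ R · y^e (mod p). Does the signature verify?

does not verify

g^s mod p:
25^2 = 625 ≡ 43
25^4 ≡ 43^2 = 1849 ≡ 6
25^8 ≡ 6^2 = 36
25^16 ≡ 36^2 = 1296 ≡ 35
27 = 16 + 8 + 2 + 1, so 25^27 ≡ 35·36·43·25 ≡ 89 (mod 97)
R · y^e mod p:
49^2 = 2401 ≡ 73
49^4 ≡ 73^2 = 5329 ≡ 91
49^8 ≡ 91^2 = 8281 ≡ 36
12 = 8 + 4, so 49^12 ≡ 36·91 ≡ 75 (mod 97)
66·75 = 4950 ≡ 3 (mod 97)
89 ≠ 3; the check fails.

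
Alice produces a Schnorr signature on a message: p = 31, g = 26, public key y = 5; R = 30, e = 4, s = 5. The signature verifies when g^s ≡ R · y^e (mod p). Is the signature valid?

g^s mod p:
26^2 = 676 ≡ 25
26^4 ≡ 25^2 = 625 ≡ 5
5 = 4 + 1, so 26^5 ≡ 5·26 ≡ 6 (mod 31)
R · y^e mod p:
5^2 = 25
5^4 ≡ 25^2 = 625 ≡ 5
30·5 = 150 ≡ 26 (mod 31)
6 ≠ 26; the check fails.

invalid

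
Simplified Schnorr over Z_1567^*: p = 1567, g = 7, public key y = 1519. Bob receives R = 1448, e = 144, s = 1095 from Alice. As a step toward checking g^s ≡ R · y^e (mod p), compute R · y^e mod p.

8

1519^2 = 2307361 ≡ 737
1519^4 ≡ 737^2 = 543169 ≡ 987
1519^8 ≡ 987^2 = 974169 ≡ 1062
1519^16 ≡ 1062^2 = 1127844 ≡ 1171
1519^32 ≡ 1171^2 = 1371241 ≡ 116
1519^64 ≡ 116^2 = 13456 ≡ 920
1519^128 ≡ 920^2 = 846400 ≡ 220
144 = 128 + 16, so 1519^144 ≡ 220·1171 ≡ 632 (mod 1567)
R · y^e ≡ 1448·632 = 915136 ≡ 8 (mod 1567)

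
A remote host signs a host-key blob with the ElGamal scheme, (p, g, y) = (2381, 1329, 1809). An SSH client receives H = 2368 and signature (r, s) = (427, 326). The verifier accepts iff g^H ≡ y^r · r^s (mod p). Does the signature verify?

Left side g^H mod p:
1329^2368 mod 2381 = 258
Right side y^r · r^s mod p:
1809^427 mod 2381 = 1701
427^326 mod 2381 = 6
1701·6 = 10206 ≡ 682 (mod 2381)
258 ≠ 682, so verification fails.

does not verify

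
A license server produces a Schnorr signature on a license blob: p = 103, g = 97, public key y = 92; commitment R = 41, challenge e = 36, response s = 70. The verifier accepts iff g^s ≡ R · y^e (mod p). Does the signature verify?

does not verify

g^s mod p:
97^2 = 9409 ≡ 36
97^4 ≡ 36^2 = 1296 ≡ 60
97^8 ≡ 60^2 = 3600 ≡ 98
97^16 ≡ 98^2 = 9604 ≡ 25
97^32 ≡ 25^2 = 625 ≡ 7
97^64 ≡ 7^2 = 49
70 = 64 + 4 + 2, so 97^70 ≡ 49·60·36 ≡ 59 (mod 103)
R · y^e mod p:
92^2 = 8464 ≡ 18
92^4 ≡ 18^2 = 324 ≡ 15
92^8 ≡ 15^2 = 225 ≡ 19
92^16 ≡ 19^2 = 361 ≡ 52
92^32 ≡ 52^2 = 2704 ≡ 26
36 = 32 + 4, so 92^36 ≡ 26·15 ≡ 81 (mod 103)
41·81 = 3321 ≡ 25 (mod 103)
59 ≠ 25; the check fails.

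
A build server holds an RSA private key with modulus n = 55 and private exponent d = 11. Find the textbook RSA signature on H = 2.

H^2 ≡ 2^2 = 4
H^4 ≡ 4^2 = 16
H^8 ≡ 16^2 = 256 ≡ 36
11 = 8 + 2 + 1, so H^11 ≡ 36·4·2 ≡ 13 (mod 55)

13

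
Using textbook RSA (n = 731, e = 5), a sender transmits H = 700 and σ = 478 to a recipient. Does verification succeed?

σ^2 ≡ 478^2 = 228484 ≡ 412
σ^4 ≡ 412^2 = 169744 ≡ 152
5 = 4 + 1, so σ^5 ≡ 152·478 ≡ 287 (mod 731)
σ^5 mod 731 = 287, but H = 700.

fails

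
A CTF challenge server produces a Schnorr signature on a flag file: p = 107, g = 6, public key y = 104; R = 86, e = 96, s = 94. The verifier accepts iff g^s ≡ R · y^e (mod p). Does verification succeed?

g^s mod p:
6^2 = 36
6^4 ≡ 36^2 = 1296 ≡ 12
6^8 ≡ 12^2 = 144 ≡ 37
6^16 ≡ 37^2 = 1369 ≡ 85
6^32 ≡ 85^2 = 7225 ≡ 56
6^64 ≡ 56^2 = 3136 ≡ 33
94 = 64 + 16 + 8 + 4 + 2, so 6^94 ≡ 33·85·37·12·36 ≡ 87 (mod 107)
R · y^e mod p:
104^2 = 10816 ≡ 9
104^4 ≡ 9^2 = 81
104^8 ≡ 81^2 = 6561 ≡ 34
104^16 ≡ 34^2 = 1156 ≡ 86
104^32 ≡ 86^2 = 7396 ≡ 13
104^64 ≡ 13^2 = 169 ≡ 62
96 = 64 + 32, so 104^96 ≡ 62·13 ≡ 57 (mod 107)
86·57 = 4902 ≡ 87 (mod 107)
87 ≡ 87 (mod 107); signature holds.

passes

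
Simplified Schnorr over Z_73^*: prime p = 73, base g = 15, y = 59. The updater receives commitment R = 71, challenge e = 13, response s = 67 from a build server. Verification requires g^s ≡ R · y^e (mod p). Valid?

yes

g^s mod p:
Squares mod 73: 15^1≡15, 15^2≡6, 15^4≡36, 15^8≡55, 15^16≡32, 15^32≡2, 15^64≡4
67 = 64 + 2 + 1, so 15^67 ≡ 4·6·15 ≡ 68 (mod 73)
R · y^e mod p:
Squares mod 73: 59^1≡59, 59^2≡50, 59^4≡18, 59^8≡32
13 = 8 + 4 + 1, so 59^13 ≡ 32·18·59 ≡ 39 (mod 73)
71·39 = 2769 ≡ 68 (mod 73)
68 ≡ 68 (mod 73); signature holds.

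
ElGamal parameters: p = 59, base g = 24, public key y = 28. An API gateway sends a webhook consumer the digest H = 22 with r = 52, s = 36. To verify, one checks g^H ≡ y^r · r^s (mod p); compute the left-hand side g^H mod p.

24^2 = 576 ≡ 45
24^4 ≡ 45^2 = 2025 ≡ 19
24^8 ≡ 19^2 = 361 ≡ 7
24^16 ≡ 7^2 = 49
22 = 16 + 4 + 2, so 24^22 ≡ 49·19·45 ≡ 5 (mod 59)

5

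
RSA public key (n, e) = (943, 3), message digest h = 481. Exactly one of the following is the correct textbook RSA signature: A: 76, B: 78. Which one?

A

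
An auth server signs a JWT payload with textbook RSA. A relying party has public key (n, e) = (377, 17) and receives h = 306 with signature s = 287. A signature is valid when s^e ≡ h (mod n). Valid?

no

Squares mod 377: s^1≡287, s^2≡183, s^4≡313, s^8≡326, s^16≡339
17 = 16 + 1, so s^17 ≡ 339·287 ≡ 27 (mod 377)
s^17 mod 377 = 27, but h = 306.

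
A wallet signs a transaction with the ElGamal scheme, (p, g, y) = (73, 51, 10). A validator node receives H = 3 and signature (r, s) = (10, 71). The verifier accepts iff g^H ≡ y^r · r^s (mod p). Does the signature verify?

Left side g^H mod p:
Squares mod 73: 51^1≡51, 51^2≡46
3 = 2 + 1, so 51^3 ≡ 46·51 ≡ 10 (mod 73)
Right side y^r · r^s mod p:
Squares mod 73: 10^1≡10, 10^2≡27, 10^4≡72, 10^8≡1
10 = 8 + 2, so 10^10 ≡ 1·27 ≡ 27 (mod 73)
Squares mod 73: 10^1≡10, 10^2≡27, 10^4≡72, 10^8≡1, 10^16≡1, 10^32≡1, 10^64≡1
71 = 64 + 4 + 2 + 1, so 10^71 ≡ 1·72·27·10 ≡ 22 (mod 73)
27·22 = 594 ≡ 10 (mod 73)
10 ≡ 10 (mod 73), so the signature is genuine.

verifies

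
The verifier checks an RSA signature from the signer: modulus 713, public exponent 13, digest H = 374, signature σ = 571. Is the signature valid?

invalid

σ^2 ≡ 571^2 = 326041 ≡ 200
σ^4 ≡ 200^2 = 40000 ≡ 72
σ^8 ≡ 72^2 = 5184 ≡ 193
13 = 8 + 4 + 1, so σ^13 ≡ 193·72·571 ≡ 352 (mod 713)
352 ≠ 374, so verification fails.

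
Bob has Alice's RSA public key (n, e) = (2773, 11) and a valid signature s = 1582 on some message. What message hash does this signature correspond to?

1398

Squares mod 2773: s^1≡1582, s^2≡1478, s^4≡2133, s^8≡1969
11 = 8 + 2 + 1, so s^11 ≡ 1969·1478·1582 ≡ 1398 (mod 2773)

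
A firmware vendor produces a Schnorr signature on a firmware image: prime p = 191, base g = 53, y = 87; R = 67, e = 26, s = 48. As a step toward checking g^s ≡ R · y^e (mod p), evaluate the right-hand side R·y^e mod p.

86

87^26 mod 191 = 64
R · y^e ≡ 67·64 = 4288 ≡ 86 (mod 191)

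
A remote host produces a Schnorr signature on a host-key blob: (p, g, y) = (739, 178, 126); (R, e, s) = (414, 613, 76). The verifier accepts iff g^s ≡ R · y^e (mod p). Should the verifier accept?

accept

g^s mod p:
Squares mod 739: 178^1≡178, 178^2≡646, 178^4≡520, 178^8≡665, 178^16≡303, 178^32≡173, 178^64≡369
76 = 64 + 8 + 4, so 178^76 ≡ 369·665·520 ≡ 26 (mod 739)
R · y^e mod p:
Squares mod 739: 126^1≡126, 126^2≡357, 126^4≡341, 126^8≡258, 126^16≡54, 126^32≡699, 126^64≡122, 126^128≡104, 126^256≡470, 126^512≡678
613 = 512 + 64 + 32 + 4 + 1, so 126^613 ≡ 678·122·699·341·126 ≡ 532 (mod 739)
414·532 = 220248 ≡ 26 (mod 739)
26 ≡ 26 (mod 739); signature holds.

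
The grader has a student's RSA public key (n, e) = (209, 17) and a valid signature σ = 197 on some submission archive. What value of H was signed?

87

Squares mod 209: σ^1≡197, σ^2≡144, σ^4≡45, σ^8≡144, σ^16≡45
17 = 16 + 1, so σ^17 ≡ 45·197 ≡ 87 (mod 209)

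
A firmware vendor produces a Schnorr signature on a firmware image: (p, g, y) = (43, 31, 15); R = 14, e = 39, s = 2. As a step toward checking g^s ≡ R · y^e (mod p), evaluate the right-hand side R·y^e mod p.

15

15^2 = 225 ≡ 10
15^4 ≡ 10^2 = 100 ≡ 14
15^8 ≡ 14^2 = 196 ≡ 24
15^16 ≡ 24^2 = 576 ≡ 17
15^32 ≡ 17^2 = 289 ≡ 31
39 = 32 + 4 + 2 + 1, so 15^39 ≡ 31·14·10·15 ≡ 41 (mod 43)
R · y^e ≡ 14·41 = 574 ≡ 15 (mod 43)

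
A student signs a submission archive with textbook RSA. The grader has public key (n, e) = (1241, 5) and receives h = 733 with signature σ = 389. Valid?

yes

σ^2 ≡ 389^2 = 151321 ≡ 1160
σ^4 ≡ 1160^2 = 1345600 ≡ 356
5 = 4 + 1, so σ^5 ≡ 356·389 ≡ 733 (mod 1241)
Since 733 equals the digest 733, verification succeeds.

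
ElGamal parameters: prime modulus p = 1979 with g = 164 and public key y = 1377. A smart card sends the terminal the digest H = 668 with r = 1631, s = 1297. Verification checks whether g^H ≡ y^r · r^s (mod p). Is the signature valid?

Left side g^H mod p:
164^2 = 26896 ≡ 1169
164^4 ≡ 1169^2 = 1366561 ≡ 1051
164^8 ≡ 1051^2 = 1104601 ≡ 319
164^16 ≡ 319^2 = 101761 ≡ 832
164^32 ≡ 832^2 = 692224 ≡ 1553
164^64 ≡ 1553^2 = 2411809 ≡ 1387
164^128 ≡ 1387^2 = 1923769 ≡ 181
164^256 ≡ 181^2 = 32761 ≡ 1097
164^512 ≡ 1097^2 = 1203409 ≡ 177
668 = 512 + 128 + 16 + 8 + 4, so 164^668 ≡ 177·181·832·319·1051 ≡ 602 (mod 1979)
Right side y^r · r^s mod p:
1377^2 = 1896129 ≡ 247
1377^4 ≡ 247^2 = 61009 ≡ 1639
1377^8 ≡ 1639^2 = 2686321 ≡ 818
1377^16 ≡ 818^2 = 669124 ≡ 222
1377^32 ≡ 222^2 = 49284 ≡ 1788
1377^64 ≡ 1788^2 = 3196944 ≡ 859
1377^128 ≡ 859^2 = 737881 ≡ 1693
1377^256 ≡ 1693^2 = 2866249 ≡ 657
1377^512 ≡ 657^2 = 431649 ≡ 227
1377^1024 ≡ 227^2 = 51529 ≡ 75
1631 = 1024 + 512 + 64 + 16 + 8 + 4 + 2 + 1, so 1377^1631 ≡ 75·227·859·222·818·1639·247·1377 ≡ 1876 (mod 1979)
1631^2 = 2660161 ≡ 385
1631^4 ≡ 385^2 = 148225 ≡ 1779
1631^8 ≡ 1779^2 = 3164841 ≡ 420
1631^16 ≡ 420^2 = 176400 ≡ 269
1631^32 ≡ 269^2 = 72361 ≡ 1117
1631^64 ≡ 1117^2 = 1247689 ≡ 919
1631^128 ≡ 919^2 = 844561 ≡ 1507
1631^256 ≡ 1507^2 = 2271049 ≡ 1136
1631^512 ≡ 1136^2 = 1290496 ≡ 188
1631^1024 ≡ 188^2 = 35344 ≡ 1701
1297 = 1024 + 256 + 16 + 1, so 1631^1297 ≡ 1701·1136·269·1631 ≡ 340 (mod 1979)
1876·340 = 637840 ≡ 602 (mod 1979)
602 ≡ 602 (mod 1979), so the signature is genuine.

valid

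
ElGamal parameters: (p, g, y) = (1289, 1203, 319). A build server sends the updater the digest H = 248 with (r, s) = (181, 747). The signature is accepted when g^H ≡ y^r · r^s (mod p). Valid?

Left side g^H mod p:
Squares mod 1289: 1203^1≡1203, 1203^2≡951, 1203^4≡812, 1203^8≡665, 1203^16≡98, 1203^32≡581, 1203^64≡1132, 1203^128≡158
248 = 128 + 64 + 32 + 16 + 8, so 1203^248 ≡ 158·1132·581·98·665 ≡ 1092 (mod 1289)
Right side y^r · r^s mod p:
Squares mod 1289: 319^1≡319, 319^2≡1219, 319^4≡1033, 319^8≡1086, 319^16≡1250, 319^32≡232, 319^64≡975, 319^128≡632
181 = 128 + 32 + 16 + 4 + 1, so 319^181 ≡ 632·232·1250·1033·319 ≡ 911 (mod 1289)
Squares mod 1289: 181^1≡181, 181^2≡536, 181^4≡1138, 181^8≡888, 181^16≡965, 181^32≡567, 181^64≡528, 181^128≡360, 181^256≡700, 181^512≡180
747 = 512 + 128 + 64 + 32 + 8 + 2 + 1, so 181^747 ≡ 180·360·528·567·888·536·181 ≡ 570 (mod 1289)
911·570 = 519270 ≡ 1092 (mod 1289)
1092 ≡ 1092 (mod 1289), so the signature is genuine.

yes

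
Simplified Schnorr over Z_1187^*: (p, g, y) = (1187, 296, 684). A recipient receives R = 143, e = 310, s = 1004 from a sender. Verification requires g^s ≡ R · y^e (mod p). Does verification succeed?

g^s mod p:
296^2 = 87616 ≡ 965
296^4 ≡ 965^2 = 931225 ≡ 617
296^8 ≡ 617^2 = 380689 ≡ 849
296^16 ≡ 849^2 = 720801 ≡ 292
296^32 ≡ 292^2 = 85264 ≡ 987
296^64 ≡ 987^2 = 974169 ≡ 829
296^128 ≡ 829^2 = 687241 ≡ 1155
296^256 ≡ 1155^2 = 1334025 ≡ 1024
296^512 ≡ 1024^2 = 1048576 ≡ 455
1004 = 512 + 256 + 128 + 64 + 32 + 8 + 4, so 296^1004 ≡ 455·1024·1155·829·987·849·617 ≡ 94 (mod 1187)
R · y^e mod p:
684^2 = 467856 ≡ 178
684^4 ≡ 178^2 = 31684 ≡ 822
684^8 ≡ 822^2 = 675684 ≡ 281
684^16 ≡ 281^2 = 78961 ≡ 619
684^32 ≡ 619^2 = 383161 ≡ 947
684^64 ≡ 947^2 = 896809 ≡ 624
684^128 ≡ 624^2 = 389376 ≡ 40
684^256 ≡ 40^2 = 1600 ≡ 413
310 = 256 + 32 + 16 + 4 + 2, so 684^310 ≡ 413·947·619·822·178 ≡ 37 (mod 1187)
143·37 = 5291 ≡ 543 (mod 1187)
94 ≠ 543; the check fails.

fails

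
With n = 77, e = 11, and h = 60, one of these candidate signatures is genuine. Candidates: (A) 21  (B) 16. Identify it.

Candidate A: 21^2 = 441 ≡ 56; 21^4 ≡ 56^2 = 3136 ≡ 56; 21^8 ≡ 56^2 = 3136 ≡ 56; 11 = 8 + 2 + 1, so 21^11 ≡ 56·56·21 ≡ 21 (mod 77)
Candidate B: 16^2 = 256 ≡ 25; 16^4 ≡ 25^2 = 625 ≡ 9; 16^8 ≡ 9^2 = 81 ≡ 4; 11 = 8 + 2 + 1, so 16^11 ≡ 4·25·16 ≡ 60 (mod 77)
  → matches h = 60

B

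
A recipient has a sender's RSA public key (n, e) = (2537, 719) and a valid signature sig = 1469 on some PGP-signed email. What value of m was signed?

Squares mod 2537: sig^1≡1469, sig^2≡1511, sig^4≡2358, sig^8≡1597, sig^16≡724, sig^32≡1554, sig^64≡2229, sig^128≡995, sig^256≡595, sig^512≡1382
719 = 512 + 128 + 64 + 8 + 4 + 2 + 1, so sig^719 ≡ 1382·995·2229·1597·2358·1511·1469 ≡ 2015 (mod 2537)

2015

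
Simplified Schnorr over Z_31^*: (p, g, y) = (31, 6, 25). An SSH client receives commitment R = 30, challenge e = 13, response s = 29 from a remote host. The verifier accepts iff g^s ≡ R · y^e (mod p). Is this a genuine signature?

forged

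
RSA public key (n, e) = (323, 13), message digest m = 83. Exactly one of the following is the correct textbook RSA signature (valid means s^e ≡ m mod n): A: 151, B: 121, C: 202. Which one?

Candidate A: Squares mod 323: 151^1≡151, 151^2≡191, 151^4≡305, 151^8≡1; 13 = 8 + 4 + 1, so 151^13 ≡ 1·305·151 ≡ 189 (mod 323)
Candidate B: Squares mod 323: 121^1≡121, 121^2≡106, 121^4≡254, 121^8≡239; 13 = 8 + 4 + 1, so 121^13 ≡ 239·254·121 ≡ 83 (mod 323)
  → matches m = 83
Candidate C: Squares mod 323: 202^1≡202, 202^2≡106, 202^4≡254, 202^8≡239; 13 = 8 + 4 + 1, so 202^13 ≡ 239·254·202 ≡ 240 (mod 323)

B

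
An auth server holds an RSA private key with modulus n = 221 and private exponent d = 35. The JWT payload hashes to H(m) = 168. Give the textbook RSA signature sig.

77

(H(m))^2 ≡ 168^2 = 28224 ≡ 157
(H(m))^4 ≡ 157^2 = 24649 ≡ 118
(H(m))^8 ≡ 118^2 = 13924 ≡ 1
(H(m))^16 ≡ 1^2 = 1
(H(m))^32 ≡ 1^2 = 1
35 = 32 + 2 + 1, so (H(m))^35 ≡ 1·157·168 ≡ 77 (mod 221)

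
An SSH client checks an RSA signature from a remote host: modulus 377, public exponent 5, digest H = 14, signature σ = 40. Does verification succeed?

passes

σ^2 ≡ 40^2 = 1600 ≡ 92
σ^4 ≡ 92^2 = 8464 ≡ 170
5 = 4 + 1, so σ^5 ≡ 170·40 ≡ 14 (mod 377)
14 = H, so the signature checks out.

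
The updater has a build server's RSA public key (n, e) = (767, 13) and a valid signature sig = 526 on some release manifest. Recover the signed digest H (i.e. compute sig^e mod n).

Squares mod 767: sig^1≡526, sig^2≡556, sig^4≡35, sig^8≡458
13 = 8 + 4 + 1, so sig^13 ≡ 458·35·526 ≡ 149 (mod 767)

149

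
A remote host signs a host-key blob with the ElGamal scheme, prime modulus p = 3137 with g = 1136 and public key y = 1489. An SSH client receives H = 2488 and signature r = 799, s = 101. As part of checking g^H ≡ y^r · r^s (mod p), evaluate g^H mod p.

1136^2 = 1290496 ≡ 1189
1136^4 ≡ 1189^2 = 1413721 ≡ 2071
1136^8 ≡ 2071^2 = 4289041 ≡ 762
1136^16 ≡ 762^2 = 580644 ≡ 299
1136^32 ≡ 299^2 = 89401 ≡ 1565
1136^64 ≡ 1565^2 = 2449225 ≡ 2365
1136^128 ≡ 2365^2 = 5593225 ≡ 3091
1136^256 ≡ 3091^2 = 9554281 ≡ 2116
1136^512 ≡ 2116^2 = 4477456 ≡ 957
1136^1024 ≡ 957^2 = 915849 ≡ 2982
1136^2048 ≡ 2982^2 = 8892324 ≡ 2066
2488 = 2048 + 256 + 128 + 32 + 16 + 8, so 1136^2488 ≡ 2066·2116·3091·1565·299·762 ≡ 850 (mod 3137)

850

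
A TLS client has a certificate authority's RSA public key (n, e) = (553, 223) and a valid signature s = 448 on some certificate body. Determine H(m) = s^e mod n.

s^2 ≡ 448^2 = 200704 ≡ 518
s^4 ≡ 518^2 = 268324 ≡ 119
s^8 ≡ 119^2 = 14161 ≡ 336
s^16 ≡ 336^2 = 112896 ≡ 84
s^32 ≡ 84^2 = 7056 ≡ 420
s^64 ≡ 420^2 = 176400 ≡ 546
s^128 ≡ 546^2 = 298116 ≡ 49
223 = 128 + 64 + 16 + 8 + 4 + 2 + 1, so s^223 ≡ 49·546·84·336·119·518·448 ≡ 266 (mod 553)

266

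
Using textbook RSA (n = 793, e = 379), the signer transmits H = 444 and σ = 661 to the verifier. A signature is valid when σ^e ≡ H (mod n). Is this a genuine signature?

genuine

Squares mod 793: σ^1≡661, σ^2≡771, σ^4≡484, σ^8≡321, σ^16≡744, σ^32≡22, σ^64≡484, σ^128≡321, σ^256≡744
379 = 256 + 64 + 32 + 16 + 8 + 2 + 1, so σ^379 ≡ 744·484·22·744·321·771·661 ≡ 444 (mod 793)
σ^379 mod 793 = 444 matches H.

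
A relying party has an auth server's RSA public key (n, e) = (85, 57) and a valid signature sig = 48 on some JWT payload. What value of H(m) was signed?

sig^2 ≡ 48^2 = 2304 ≡ 9
sig^4 ≡ 9^2 = 81
sig^8 ≡ 81^2 = 6561 ≡ 16
sig^16 ≡ 16^2 = 256 ≡ 1
sig^32 ≡ 1^2 = 1
57 = 32 + 16 + 8 + 1, so sig^57 ≡ 1·1·16·48 ≡ 3 (mod 85)

3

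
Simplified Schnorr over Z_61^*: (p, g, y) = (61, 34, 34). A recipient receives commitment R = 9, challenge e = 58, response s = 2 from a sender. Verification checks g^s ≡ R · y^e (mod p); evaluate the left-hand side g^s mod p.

58

Squares mod 61: 34^1≡34, 34^2≡58
34^2 ≡ 58 (mod 61)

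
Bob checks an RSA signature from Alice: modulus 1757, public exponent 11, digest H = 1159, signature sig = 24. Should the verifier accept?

Squares mod 1757: sig^1≡24, sig^2≡576, sig^4≡1460, sig^8≡359
11 = 8 + 2 + 1, so sig^11 ≡ 359·576·24 ≡ 1048 (mod 1757)
sig^11 mod 1757 = 1048, but H = 1159.

reject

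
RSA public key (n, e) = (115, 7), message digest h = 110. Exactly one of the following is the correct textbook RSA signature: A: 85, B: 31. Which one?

A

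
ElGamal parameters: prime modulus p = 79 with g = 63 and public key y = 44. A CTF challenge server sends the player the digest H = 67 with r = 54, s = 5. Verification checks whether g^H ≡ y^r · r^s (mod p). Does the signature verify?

does not verify

Left side g^H mod p:
63^2 = 3969 ≡ 19
63^4 ≡ 19^2 = 361 ≡ 45
63^8 ≡ 45^2 = 2025 ≡ 50
63^16 ≡ 50^2 = 2500 ≡ 51
63^32 ≡ 51^2 = 2601 ≡ 73
63^64 ≡ 73^2 = 5329 ≡ 36
67 = 64 + 2 + 1, so 63^67 ≡ 36·19·63 ≡ 37 (mod 79)
Right side y^r · r^s mod p:
44^2 = 1936 ≡ 40
44^4 ≡ 40^2 = 1600 ≡ 20
44^8 ≡ 20^2 = 400 ≡ 5
44^16 ≡ 5^2 = 25
44^32 ≡ 25^2 = 625 ≡ 72
54 = 32 + 16 + 4 + 2, so 44^54 ≡ 72·25·20·40 ≡ 67 (mod 79)
54^2 = 2916 ≡ 72
54^4 ≡ 72^2 = 5184 ≡ 49
5 = 4 + 1, so 54^5 ≡ 49·54 ≡ 39 (mod 79)
67·39 = 2613 ≡ 6 (mod 79)
37 ≠ 6, so verification fails.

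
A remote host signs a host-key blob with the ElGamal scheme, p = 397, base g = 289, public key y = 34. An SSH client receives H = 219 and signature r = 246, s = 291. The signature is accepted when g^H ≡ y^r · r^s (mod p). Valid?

yes

Left side g^H mod p:
289^2 = 83521 ≡ 151
289^4 ≡ 151^2 = 22801 ≡ 172
289^8 ≡ 172^2 = 29584 ≡ 206
289^16 ≡ 206^2 = 42436 ≡ 354
289^32 ≡ 354^2 = 125316 ≡ 261
289^64 ≡ 261^2 = 68121 ≡ 234
289^128 ≡ 234^2 = 54756 ≡ 367
219 = 128 + 64 + 16 + 8 + 2 + 1, so 289^219 ≡ 367·234·354·206·151·289 ≡ 4 (mod 397)
Right side y^r · r^s mod p:
34^2 = 1156 ≡ 362
34^4 ≡ 362^2 = 131044 ≡ 34
34^8 ≡ 34^2 = 1156 ≡ 362
34^16 ≡ 362^2 = 131044 ≡ 34
34^32 ≡ 34^2 = 1156 ≡ 362
34^64 ≡ 362^2 = 131044 ≡ 34
34^128 ≡ 34^2 = 1156 ≡ 362
246 = 128 + 64 + 32 + 16 + 4 + 2, so 34^246 ≡ 362·34·362·34·34·362 ≡ 1 (mod 397)
246^2 = 60516 ≡ 172
246^4 ≡ 172^2 = 29584 ≡ 206
246^8 ≡ 206^2 = 42436 ≡ 354
246^16 ≡ 354^2 = 125316 ≡ 261
246^32 ≡ 261^2 = 68121 ≡ 234
246^64 ≡ 234^2 = 54756 ≡ 367
246^128 ≡ 367^2 = 134689 ≡ 106
246^256 ≡ 106^2 = 11236 ≡ 120
291 = 256 + 32 + 2 + 1, so 246^291 ≡ 120·234·172·246 ≡ 4 (mod 397)
1·4 = 4 ≡ 4 (mod 397)
4 ≡ 4 (mod 397), so the signature is genuine.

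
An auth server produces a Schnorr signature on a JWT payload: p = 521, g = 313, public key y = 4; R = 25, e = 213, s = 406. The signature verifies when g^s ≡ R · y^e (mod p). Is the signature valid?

g^s mod p:
Squares mod 521: 313^1≡313, 313^2≡21, 313^4≡441, 313^8≡148, 313^16≡22, 313^32≡484, 313^64≡327, 313^128≡124, 313^256≡267
406 = 256 + 128 + 16 + 4 + 2, so 313^406 ≡ 267·124·22·441·21 ≡ 499 (mod 521)
R · y^e mod p:
Squares mod 521: 4^1≡4, 4^2≡16, 4^4≡256, 4^8≡411, 4^16≡117, 4^32≡143, 4^64≡130, 4^128≡228
213 = 128 + 64 + 16 + 4 + 1, so 4^213 ≡ 228·130·117·256·4 ≡ 212 (mod 521)
25·212 = 5300 ≡ 90 (mod 521)
499 ≠ 90; the check fails.

invalid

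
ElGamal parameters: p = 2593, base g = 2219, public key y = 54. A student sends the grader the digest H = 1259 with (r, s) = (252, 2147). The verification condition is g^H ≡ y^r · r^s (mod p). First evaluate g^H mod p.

795

2219^2 = 4923961 ≡ 2447
2219^4 ≡ 2447^2 = 5987809 ≡ 572
2219^8 ≡ 572^2 = 327184 ≡ 466
2219^16 ≡ 466^2 = 217156 ≡ 1937
2219^32 ≡ 1937^2 = 3751969 ≡ 2491
2219^64 ≡ 2491^2 = 6205081 ≡ 32
2219^128 ≡ 32^2 = 1024
2219^256 ≡ 1024^2 = 1048576 ≡ 1004
2219^512 ≡ 1004^2 = 1008016 ≡ 1932
2219^1024 ≡ 1932^2 = 3732624 ≡ 1297
1259 = 1024 + 128 + 64 + 32 + 8 + 2 + 1, so 2219^1259 ≡ 1297·1024·32·2491·466·2447·2219 ≡ 795 (mod 2593)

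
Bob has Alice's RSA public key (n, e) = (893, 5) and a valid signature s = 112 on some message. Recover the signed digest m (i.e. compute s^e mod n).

215

s^2 ≡ 112^2 = 12544 ≡ 42
s^4 ≡ 42^2 = 1764 ≡ 871
5 = 4 + 1, so s^5 ≡ 871·112 ≡ 215 (mod 893)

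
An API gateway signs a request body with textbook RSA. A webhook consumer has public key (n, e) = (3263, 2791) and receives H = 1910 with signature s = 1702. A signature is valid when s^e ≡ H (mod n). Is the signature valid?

valid

s^2791 mod 3263 = 1910
Since 1910 equals the digest 1910, verification succeeds.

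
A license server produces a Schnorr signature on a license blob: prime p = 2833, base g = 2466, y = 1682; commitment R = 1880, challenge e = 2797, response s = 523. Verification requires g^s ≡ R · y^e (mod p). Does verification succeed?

fails

g^s mod p:
2466^2 = 6081156 ≡ 1538
2466^4 ≡ 1538^2 = 2365444 ≡ 2722
2466^8 ≡ 2722^2 = 7409284 ≡ 989
2466^16 ≡ 989^2 = 978121 ≡ 736
2466^32 ≡ 736^2 = 541696 ≡ 593
2466^64 ≡ 593^2 = 351649 ≡ 357
2466^128 ≡ 357^2 = 127449 ≡ 2797
2466^256 ≡ 2797^2 = 7823209 ≡ 1296
2466^512 ≡ 1296^2 = 1679616 ≡ 2480
523 = 512 + 8 + 2 + 1, so 2466^523 ≡ 2480·989·1538·2466 ≡ 2001 (mod 2833)
R · y^e mod p:
1682^2 = 2829124 ≡ 1790
1682^4 ≡ 1790^2 = 3204100 ≡ 2810
1682^8 ≡ 2810^2 = 7896100 ≡ 529
1682^16 ≡ 529^2 = 279841 ≡ 2207
1682^32 ≡ 2207^2 = 4870849 ≡ 922
1682^64 ≡ 922^2 = 850084 ≡ 184
1682^128 ≡ 184^2 = 33856 ≡ 2693
1682^256 ≡ 2693^2 = 7252249 ≡ 2602
1682^512 ≡ 2602^2 = 6770404 ≡ 2367
1682^1024 ≡ 2367^2 = 5602689 ≡ 1848
1682^2048 ≡ 1848^2 = 3415104 ≡ 1339
2797 = 2048 + 512 + 128 + 64 + 32 + 8 + 4 + 1, so 1682^2797 ≡ 1339·2367·2693·184·922·529·2810·1682 ≡ 2737 (mod 2833)
1880·2737 = 5145560 ≡ 832 (mod 2833)
2001 ≠ 832; the check fails.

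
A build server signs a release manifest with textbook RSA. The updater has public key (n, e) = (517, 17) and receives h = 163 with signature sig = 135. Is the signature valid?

sig^2 ≡ 135^2 = 18225 ≡ 130
sig^4 ≡ 130^2 = 16900 ≡ 356
sig^8 ≡ 356^2 = 126736 ≡ 71
sig^16 ≡ 71^2 = 5041 ≡ 388
17 = 16 + 1, so sig^17 ≡ 388·135 ≡ 163 (mod 517)
sig^17 mod 517 = 163 matches h.

valid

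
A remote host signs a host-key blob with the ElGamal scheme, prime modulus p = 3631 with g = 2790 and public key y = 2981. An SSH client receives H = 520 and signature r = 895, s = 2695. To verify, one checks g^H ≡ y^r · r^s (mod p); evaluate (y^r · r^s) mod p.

2981^2 = 8886361 ≡ 1304
2981^4 ≡ 1304^2 = 1700416 ≡ 1108
2981^8 ≡ 1108^2 = 1227664 ≡ 386
2981^16 ≡ 386^2 = 148996 ≡ 125
2981^32 ≡ 125^2 = 15625 ≡ 1101
2981^64 ≡ 1101^2 = 1212201 ≡ 3078
2981^128 ≡ 3078^2 = 9474084 ≡ 805
2981^256 ≡ 805^2 = 648025 ≡ 1707
2981^512 ≡ 1707^2 = 2913849 ≡ 1787
895 = 512 + 256 + 64 + 32 + 16 + 8 + 4 + 2 + 1, so 2981^895 ≡ 1787·1707·3078·1101·125·386·1108·1304·2981 ≡ 353 (mod 3631)
895^2 = 801025 ≡ 2205
895^4 ≡ 2205^2 = 4862025 ≡ 116
895^8 ≡ 116^2 = 13456 ≡ 2563
895^16 ≡ 2563^2 = 6568969 ≡ 490
895^32 ≡ 490^2 = 240100 ≡ 454
895^64 ≡ 454^2 = 206116 ≡ 2780
895^128 ≡ 2780^2 = 7728400 ≡ 1632
895^256 ≡ 1632^2 = 2663424 ≡ 1901
895^512 ≡ 1901^2 = 3613801 ≡ 956
895^1024 ≡ 956^2 = 913936 ≡ 2555
895^2048 ≡ 2555^2 = 6528025 ≡ 3118
2695 = 2048 + 512 + 128 + 4 + 2 + 1, so 895^2695 ≡ 3118·956·1632·116·2205·895 ≡ 947 (mod 3631)
y^r · r^s ≡ 353·947 = 334291 ≡ 239 (mod 3631)

239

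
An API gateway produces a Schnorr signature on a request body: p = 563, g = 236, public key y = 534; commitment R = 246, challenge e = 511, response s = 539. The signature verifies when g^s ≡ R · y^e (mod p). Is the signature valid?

g^s mod p:
236^2 = 55696 ≡ 522
236^4 ≡ 522^2 = 272484 ≡ 555
236^8 ≡ 555^2 = 308025 ≡ 64
236^16 ≡ 64^2 = 4096 ≡ 155
236^32 ≡ 155^2 = 24025 ≡ 379
236^64 ≡ 379^2 = 143641 ≡ 76
236^128 ≡ 76^2 = 5776 ≡ 146
236^256 ≡ 146^2 = 21316 ≡ 485
236^512 ≡ 485^2 = 235225 ≡ 454
539 = 512 + 16 + 8 + 2 + 1, so 236^539 ≡ 454·155·64·522·236 ≡ 383 (mod 563)
R · y^e mod p:
534^2 = 285156 ≡ 278
534^4 ≡ 278^2 = 77284 ≡ 153
534^8 ≡ 153^2 = 23409 ≡ 326
534^16 ≡ 326^2 = 106276 ≡ 432
534^32 ≡ 432^2 = 186624 ≡ 271
534^64 ≡ 271^2 = 73441 ≡ 251
534^128 ≡ 251^2 = 63001 ≡ 508
534^256 ≡ 508^2 = 258064 ≡ 210
511 = 256 + 128 + 64 + 32 + 16 + 8 + 4 + 2 + 1, so 534^511 ≡ 210·508·251·271·432·326·153·278·534 ≡ 13 (mod 563)
246·13 = 3198 ≡ 383 (mod 563)
383 ≡ 383 (mod 563); signature holds.

valid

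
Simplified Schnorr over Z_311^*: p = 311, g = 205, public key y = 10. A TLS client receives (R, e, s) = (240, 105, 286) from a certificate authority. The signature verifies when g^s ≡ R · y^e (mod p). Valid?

g^s mod p:
205^286 mod 311 = 78
R · y^e mod p:
10^105 mod 311 = 83
240·83 = 19920 ≡ 16 (mod 311)
78 ≠ 16; the check fails.

no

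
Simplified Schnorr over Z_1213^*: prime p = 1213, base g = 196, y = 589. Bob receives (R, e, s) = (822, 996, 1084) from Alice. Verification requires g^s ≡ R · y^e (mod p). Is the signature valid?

g^s mod p:
196^2 = 38416 ≡ 813
196^4 ≡ 813^2 = 660969 ≡ 1097
196^8 ≡ 1097^2 = 1203409 ≡ 113
196^16 ≡ 113^2 = 12769 ≡ 639
196^32 ≡ 639^2 = 408321 ≡ 753
196^64 ≡ 753^2 = 567009 ≡ 538
196^128 ≡ 538^2 = 289444 ≡ 750
196^256 ≡ 750^2 = 562500 ≡ 881
196^512 ≡ 881^2 = 776161 ≡ 1054
196^1024 ≡ 1054^2 = 1110916 ≡ 1021
1084 = 1024 + 32 + 16 + 8 + 4, so 196^1084 ≡ 1021·753·639·113·1097 ≡ 765 (mod 1213)
R · y^e mod p:
589^2 = 346921 ≡ 3
589^4 ≡ 3^2 = 9
589^8 ≡ 9^2 = 81
589^16 ≡ 81^2 = 6561 ≡ 496
589^32 ≡ 496^2 = 246016 ≡ 990
589^64 ≡ 990^2 = 980100 ≡ 1209
589^128 ≡ 1209^2 = 1461681 ≡ 16
589^256 ≡ 16^2 = 256
589^512 ≡ 256^2 = 65536 ≡ 34
996 = 512 + 256 + 128 + 64 + 32 + 4, so 589^996 ≡ 34·256·16·1209·990·9 ≡ 209 (mod 1213)
822·209 = 171798 ≡ 765 (mod 1213)
765 ≡ 765 (mod 1213); signature holds.

valid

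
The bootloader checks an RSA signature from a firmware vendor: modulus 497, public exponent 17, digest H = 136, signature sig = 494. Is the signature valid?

invalid

sig^2 ≡ 494^2 = 244036 ≡ 9
sig^4 ≡ 9^2 = 81
sig^8 ≡ 81^2 = 6561 ≡ 100
sig^16 ≡ 100^2 = 10000 ≡ 60
17 = 16 + 1, so sig^17 ≡ 60·494 ≡ 317 (mod 497)
317 ≠ 136, so verification fails.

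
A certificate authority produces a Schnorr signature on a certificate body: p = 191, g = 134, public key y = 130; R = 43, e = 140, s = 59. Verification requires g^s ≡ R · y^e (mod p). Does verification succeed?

g^s mod p:
Squares mod 191: 134^1≡134, 134^2≡2, 134^4≡4, 134^8≡16, 134^16≡65, 134^32≡23
59 = 32 + 16 + 8 + 2 + 1, so 134^59 ≡ 23·65·16·2·134 ≡ 27 (mod 191)
R · y^e mod p:
Squares mod 191: 130^1≡130, 130^2≡92, 130^4≡60, 130^8≡162, 130^16≡77, 130^32≡8, 130^64≡64, 130^128≡85
140 = 128 + 8 + 4, so 130^140 ≡ 85·162·60 ≡ 125 (mod 191)
43·125 = 5375 ≡ 27 (mod 191)
27 ≡ 27 (mod 191); signature holds.

passes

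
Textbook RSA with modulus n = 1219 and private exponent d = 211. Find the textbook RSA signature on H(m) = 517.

(H(m))^2 ≡ 517^2 = 267289 ≡ 328
(H(m))^4 ≡ 328^2 = 107584 ≡ 312
(H(m))^8 ≡ 312^2 = 97344 ≡ 1043
(H(m))^16 ≡ 1043^2 = 1087849 ≡ 501
(H(m))^32 ≡ 501^2 = 251001 ≡ 1106
(H(m))^64 ≡ 1106^2 = 1223236 ≡ 579
(H(m))^128 ≡ 579^2 = 335241 ≡ 16
211 = 128 + 64 + 16 + 2 + 1, so (H(m))^211 ≡ 16·579·501·328·517 ≡ 983 (mod 1219)

983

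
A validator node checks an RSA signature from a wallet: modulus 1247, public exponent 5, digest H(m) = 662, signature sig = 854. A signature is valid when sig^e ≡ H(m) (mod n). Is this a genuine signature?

forged

sig^2 ≡ 854^2 = 729316 ≡ 1068
sig^4 ≡ 1068^2 = 1140624 ≡ 866
5 = 4 + 1, so sig^5 ≡ 866·854 ≡ 93 (mod 1247)
The recovered value 93 does not match the digest 662.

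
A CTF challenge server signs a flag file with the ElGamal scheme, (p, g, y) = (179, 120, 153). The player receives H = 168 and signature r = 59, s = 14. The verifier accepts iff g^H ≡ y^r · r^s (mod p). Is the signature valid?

invalid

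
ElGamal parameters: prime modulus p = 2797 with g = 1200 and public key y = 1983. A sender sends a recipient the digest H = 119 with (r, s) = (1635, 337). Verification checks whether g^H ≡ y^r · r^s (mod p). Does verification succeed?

passes

Left side g^H mod p:
1200^2 = 1440000 ≡ 2342
1200^4 ≡ 2342^2 = 5484964 ≡ 47
1200^8 ≡ 47^2 = 2209
1200^16 ≡ 2209^2 = 4879681 ≡ 1713
1200^32 ≡ 1713^2 = 2934369 ≡ 316
1200^64 ≡ 316^2 = 99856 ≡ 1961
119 = 64 + 32 + 16 + 4 + 2 + 1, so 1200^119 ≡ 1961·316·1713·47·2342·1200 ≡ 955 (mod 2797)
Right side y^r · r^s mod p:
1983^2 = 3932289 ≡ 2504
1983^4 ≡ 2504^2 = 6270016 ≡ 1939
1983^8 ≡ 1939^2 = 3759721 ≡ 553
1983^16 ≡ 553^2 = 305809 ≡ 936
1983^32 ≡ 936^2 = 876096 ≡ 635
1983^64 ≡ 635^2 = 403225 ≡ 457
1983^128 ≡ 457^2 = 208849 ≡ 1871
1983^256 ≡ 1871^2 = 3500641 ≡ 1594
1983^512 ≡ 1594^2 = 2540836 ≡ 1160
1983^1024 ≡ 1160^2 = 1345600 ≡ 243
1635 = 1024 + 512 + 64 + 32 + 2 + 1, so 1983^1635 ≡ 243·1160·457·635·2504·1983 ≡ 1586 (mod 2797)
1635^2 = 2673225 ≡ 2090
1635^4 ≡ 2090^2 = 4368100 ≡ 1983
1635^8 ≡ 1983^2 = 3932289 ≡ 2504
1635^16 ≡ 2504^2 = 6270016 ≡ 1939
1635^32 ≡ 1939^2 = 3759721 ≡ 553
1635^64 ≡ 553^2 = 305809 ≡ 936
1635^128 ≡ 936^2 = 876096 ≡ 635
1635^256 ≡ 635^2 = 403225 ≡ 457
337 = 256 + 64 + 16 + 1, so 1635^337 ≡ 457·936·1939·1635 ≡ 1646 (mod 2797)
1586·1646 = 2610556 ≡ 955 (mod 2797)
955 ≡ 955 (mod 2797), so the signature is genuine.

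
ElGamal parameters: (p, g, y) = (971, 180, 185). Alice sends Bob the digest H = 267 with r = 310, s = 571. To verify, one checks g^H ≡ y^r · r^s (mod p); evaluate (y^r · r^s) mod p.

692

Squares mod 971: 185^1≡185, 185^2≡240, 185^4≡311, 185^8≡592, 185^16≡904, 185^32≡605, 185^64≡929, 185^128≡793, 185^256≡612
310 = 256 + 32 + 16 + 4 + 2, so 185^310 ≡ 612·605·904·311·240 ≡ 784 (mod 971)
Squares mod 971: 310^1≡310, 310^2≡942, 310^4≡841, 310^8≡393, 310^16≡60, 310^32≡687, 310^64≡63, 310^128≡85, 310^256≡428, 310^512≡636
571 = 512 + 32 + 16 + 8 + 2 + 1, so 310^571 ≡ 636·687·60·393·942·310 ≡ 204 (mod 971)
y^r · r^s ≡ 784·204 = 159936 ≡ 692 (mod 971)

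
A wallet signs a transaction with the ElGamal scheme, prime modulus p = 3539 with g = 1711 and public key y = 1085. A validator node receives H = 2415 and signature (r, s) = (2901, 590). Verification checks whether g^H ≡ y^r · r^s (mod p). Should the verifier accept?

accept

Left side g^H mod p:
1711^2415 mod 3539 = 719
Right side y^r · r^s mod p:
1085^2901 mod 3539 = 1111
2901^590 mod 3539 = 1278
1111·1278 = 1419858 ≡ 719 (mod 3539)
719 ≡ 719 (mod 3539), so the signature is genuine.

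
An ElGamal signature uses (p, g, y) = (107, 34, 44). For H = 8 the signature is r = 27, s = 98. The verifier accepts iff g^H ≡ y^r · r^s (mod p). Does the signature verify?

verifies

Left side g^H mod p:
Squares mod 107: 34^1≡34, 34^2≡86, 34^4≡13, 34^8≡62
34^8 ≡ 62 (mod 107)
Right side y^r · r^s mod p:
Squares mod 107: 44^1≡44, 44^2≡10, 44^4≡100, 44^8≡49, 44^16≡47
27 = 16 + 8 + 2 + 1, so 44^27 ≡ 47·49·10·44 ≡ 30 (mod 107)
Squares mod 107: 27^1≡27, 27^2≡87, 27^4≡79, 27^8≡35, 27^16≡48, 27^32≡57, 27^64≡39
98 = 64 + 32 + 2, so 27^98 ≡ 39·57·87 ≡ 52 (mod 107)
30·52 = 1560 ≡ 62 (mod 107)
62 ≡ 62 (mod 107), so the signature is genuine.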